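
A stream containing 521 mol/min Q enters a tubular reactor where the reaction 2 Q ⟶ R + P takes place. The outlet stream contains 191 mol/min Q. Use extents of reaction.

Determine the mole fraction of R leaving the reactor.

For Q: n = n₀ − 2ξ → 191 = 521 − 2ξ, giving ξ = 165 mol/min.
Outlet amounts (n = n₀ + ν ξ):
  Q: 521 − 2(165) = 191
  R: 0 + 1(165) = 165
  P: 0 + 1(165) = 165
Total out = 521 mol/min; y_R = 165 / 521 = 0.3167.

0.317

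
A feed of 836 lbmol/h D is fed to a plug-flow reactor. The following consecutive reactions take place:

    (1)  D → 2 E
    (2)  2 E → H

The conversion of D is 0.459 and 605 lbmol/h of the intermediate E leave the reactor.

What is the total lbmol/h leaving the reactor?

Conversion of D: D consumed = 1ξ₁ = 0.459 × 836 → ξ₁ = 383.7 lbmol/h.
E balance: n_E = 0 + 2ξ₁ − 2ξ₂ = 605 → ξ₂ = (2·383.7 − 605)/2 = 81.22 lbmol/h.
Outlet amounts (n = n₀ + Σ ν·ξ):
  D: 836 − 1(383.7) = 452.3
  E: 0 + 2(383.7) − 2(81.22) = 605
  H: 0 + 1(81.22) = 81.22
Total out = 452.3 + 605 + 81.22 = 1138 lbmol/h.

1140 lbmol/h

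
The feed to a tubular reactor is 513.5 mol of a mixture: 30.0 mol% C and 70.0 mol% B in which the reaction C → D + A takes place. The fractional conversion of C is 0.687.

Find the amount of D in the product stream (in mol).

106 mol

C reacted = 0.687 × 154.1 = 105.8 mol; ν_C = −1, so ξ = 105.8/1 = 105.8 mol.
Outlet amounts (n = n₀ + ν ξ):
  C: 154.1 − 1(105.8) = 48.22
  D: 0 + 1(105.8) = 105.8
  A: 0 + 1(105.8) = 105.8
  B: 359.4 (inert)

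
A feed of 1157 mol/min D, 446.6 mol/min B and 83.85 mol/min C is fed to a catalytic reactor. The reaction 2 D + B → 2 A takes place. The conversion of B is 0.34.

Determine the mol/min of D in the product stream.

B reacted = 0.34 × 446.6 = 151.8 mol/min; ν_B = −1, so ξ = 151.8/1 = 151.8 mol/min.
Outlet amounts (n = n₀ + ν ξ):
  D: 1157 − 2(151.8) = 853.3
  B: 446.6 − 1(151.8) = 294.8
  A: 0 + 2(151.8) = 303.7
  C: 83.85 (inert)

853 mol/min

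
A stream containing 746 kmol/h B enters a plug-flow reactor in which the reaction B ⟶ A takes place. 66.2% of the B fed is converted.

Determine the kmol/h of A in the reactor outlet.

B reacted = 0.662 × 746 = 493.9 kmol/h; ν_B = −1, so ξ = 493.9/1 = 493.9 kmol/h.
Outlet amounts (n = n₀ + ν ξ):
  B: 746 − 1(493.9) = 252.1
  A: 0 + 1(493.9) = 493.9

494 kmol/h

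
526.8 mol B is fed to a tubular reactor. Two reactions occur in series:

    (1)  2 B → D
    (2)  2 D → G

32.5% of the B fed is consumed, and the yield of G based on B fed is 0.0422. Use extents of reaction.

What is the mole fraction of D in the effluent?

0.0982

Conversion of B: B consumed = 2ξ₁ = 0.325 × 526.8 → ξ₁ = 85.6 mol.
Yield of G: 1ξ₂ / 526.8 = 0.0422 → ξ₂ = 22.23 mol.
Outlet amounts (n = n₀ + Σ ν·ξ):
  B: 526.8 − 2(85.6) = 355.6
  D: 0 + 1(85.6) − 2(22.23) = 41.14
  G: 0 + 1(22.23) = 22.23
Total out = 419 mol; y_D = 41.14 / 419 = 0.0982.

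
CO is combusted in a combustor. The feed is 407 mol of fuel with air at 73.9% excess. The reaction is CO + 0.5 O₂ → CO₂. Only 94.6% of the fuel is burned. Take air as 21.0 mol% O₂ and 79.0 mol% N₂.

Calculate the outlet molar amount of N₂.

1330 mol

Stoichiometric O₂ = 0.5 × 407 = 203.5 mol; O₂ fed = 203.5 × 1.739 = 353.9 mol.
N₂ fed = 353.9 × 79/21 = 1331 mol.
Fuel reacted = 0.946 × 407 → ξ = 385 mol.
Outlet (n = n₀ + ν ξ):
  CO: 407 − 1(385) = 21.98
  O₂: 353.9 − 0.5(385) = 161.4
  N₂: 1331 (inert)
  CO₂: 0 + 1(385) = 385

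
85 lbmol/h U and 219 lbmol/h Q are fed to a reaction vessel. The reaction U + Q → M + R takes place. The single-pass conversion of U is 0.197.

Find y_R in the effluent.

0.0551

U reacted = 0.197 × 85 = 16.75 lbmol/h; ν_U = −1, so ξ = 16.75/1 = 16.75 lbmol/h.
Outlet amounts (n = n₀ + ν ξ):
  U: 85 − 1(16.75) = 68.25
  Q: 219 − 1(16.75) = 202.3
  M: 0 + 1(16.75) = 16.75
  R: 0 + 1(16.75) = 16.75
Total out = 304 lbmol/h; y_R = 16.75 / 304 = 0.05508.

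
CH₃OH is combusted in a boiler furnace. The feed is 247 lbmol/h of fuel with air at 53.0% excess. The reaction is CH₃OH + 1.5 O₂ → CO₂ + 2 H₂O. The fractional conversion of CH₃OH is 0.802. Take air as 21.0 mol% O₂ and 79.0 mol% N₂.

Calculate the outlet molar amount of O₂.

Stoichiometric O₂ = 1.5 × 247 = 370.5 lbmol/h; O₂ fed = 370.5 × 1.530 = 566.9 lbmol/h.
N₂ fed = 566.9 × 79/21 = 2132 lbmol/h.
Fuel reacted = 0.802 × 247 → ξ = 198.1 lbmol/h.
Outlet (n = n₀ + ν ξ):
  CH₃OH: 247 − 1(198.1) = 48.91
  O₂: 566.9 − 1.5(198.1) = 269.7
  N₂: 2132 (inert)
  CO₂: 0 + 1(198.1) = 198.1
  H₂O: 0 + 2(198.1) = 396.2

270 lbmol/h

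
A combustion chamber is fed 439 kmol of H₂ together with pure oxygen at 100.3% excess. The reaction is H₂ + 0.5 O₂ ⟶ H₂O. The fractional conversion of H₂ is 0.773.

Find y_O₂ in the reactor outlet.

Stoichiometric O₂ = 0.5 × 439 = 219.5 kmol; O₂ fed = 219.5 × 2.003 = 439.7 kmol.
Fuel reacted = 0.773 × 439 → ξ = 339.3 kmol.
Outlet (n = n₀ + ν ξ):
  H₂: 439 − 1(339.3) = 99.65
  O₂: 439.7 − 0.5(339.3) = 270
  H₂O: 0 + 1(339.3) = 339.3
Total out = 709 kmol; y_O₂ = 270 / 709 = 0.3808.

0.381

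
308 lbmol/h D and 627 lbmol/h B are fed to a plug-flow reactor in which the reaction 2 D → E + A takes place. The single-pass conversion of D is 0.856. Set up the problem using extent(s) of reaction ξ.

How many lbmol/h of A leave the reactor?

132 lbmol/h

D reacted = 0.856 × 308 = 263.6 lbmol/h; ν_D = −2, so ξ = 263.6/2 = 131.8 lbmol/h.
Outlet amounts (n = n₀ + ν ξ):
  D: 308 − 2(131.8) = 44.35
  E: 0 + 1(131.8) = 131.8
  A: 0 + 1(131.8) = 131.8
  B: 627 (inert)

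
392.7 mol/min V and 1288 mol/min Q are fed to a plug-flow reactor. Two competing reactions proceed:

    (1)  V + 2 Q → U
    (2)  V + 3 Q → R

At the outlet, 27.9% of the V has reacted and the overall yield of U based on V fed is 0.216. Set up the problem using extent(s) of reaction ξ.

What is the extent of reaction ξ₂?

ξ₂ = 24.7 mol/min

Yield of U: 1ξ₁ / 392.7 = 0.216 → ξ₁ = 84.82 mol/min.
Conversion of V: 1ξ₁ + 1ξ₂ = 0.279 × 392.7 = 109.6 → ξ₂ = 24.74 mol/min.
Outlet amounts (n = n₀ + Σ ν·ξ):
  V: 392.7 − 1(84.82) − 1(24.74) = 283.1
  Q: 1288 − 2(84.82) − 3(24.74) = 1044
  U: 0 + 1(84.82) = 84.82
  R: 0 + 1(24.74) = 24.74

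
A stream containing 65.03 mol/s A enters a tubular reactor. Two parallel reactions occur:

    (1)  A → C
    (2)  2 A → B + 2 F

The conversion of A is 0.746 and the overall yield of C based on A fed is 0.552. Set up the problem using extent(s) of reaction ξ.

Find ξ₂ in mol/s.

Yield of C: 1ξ₁ / 65.03 = 0.552 → ξ₁ = 35.9 mol/s.
Conversion of A: 1ξ₁ + 2ξ₂ = 0.746 × 65.03 = 48.51 → ξ₂ = 6.308 mol/s.
Outlet amounts (n = n₀ + Σ ν·ξ):
  A: 65.03 − 1(35.9) − 2(6.308) = 16.52
  C: 0 + 1(35.9) = 35.9
  B: 0 + 1(6.308) = 6.308
  F: 0 + 2(6.308) = 12.62

ξ₂ = 6.31 mol/s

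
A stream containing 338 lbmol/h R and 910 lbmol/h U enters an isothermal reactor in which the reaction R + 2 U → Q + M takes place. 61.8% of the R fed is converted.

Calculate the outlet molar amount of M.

R reacted = 0.618 × 338 = 208.9 lbmol/h; ν_R = −1, so ξ = 208.9/1 = 208.9 lbmol/h.
Outlet amounts (n = n₀ + ν ξ):
  R: 338 − 1(208.9) = 129.1
  U: 910 − 2(208.9) = 492.2
  Q: 0 + 1(208.9) = 208.9
  M: 0 + 1(208.9) = 208.9

209 lbmol/h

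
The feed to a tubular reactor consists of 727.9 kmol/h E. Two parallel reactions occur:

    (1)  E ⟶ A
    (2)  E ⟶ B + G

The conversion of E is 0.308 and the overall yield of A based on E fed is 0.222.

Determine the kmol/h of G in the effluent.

62.6 kmol/h

Yield of A: 1ξ₁ / 727.9 = 0.222 → ξ₁ = 161.6 kmol/h.
Conversion of E: 1ξ₁ + 1ξ₂ = 0.308 × 727.9 = 224.2 → ξ₂ = 62.6 kmol/h.
Outlet amounts (n = n₀ + Σ ν·ξ):
  E: 727.9 − 1(161.6) − 1(62.6) = 503.7
  A: 0 + 1(161.6) = 161.6
  B: 0 + 1(62.6) = 62.6
  G: 0 + 1(62.6) = 62.6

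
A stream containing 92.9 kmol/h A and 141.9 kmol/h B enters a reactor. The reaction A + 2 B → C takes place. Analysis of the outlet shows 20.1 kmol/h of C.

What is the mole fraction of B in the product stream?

For C: n = n₀ + 1ξ → 20.1 = 0 + 1ξ, giving ξ = 20.1 kmol/h.
Outlet amounts (n = n₀ + ν ξ):
  A: 92.9 − 1(20.1) = 72.8
  B: 141.9 − 2(20.1) = 101.7
  C: 0 + 1(20.1) = 20.1
Total out = 194.6 kmol/h; y_B = 101.7 / 194.6 = 0.5226.

0.523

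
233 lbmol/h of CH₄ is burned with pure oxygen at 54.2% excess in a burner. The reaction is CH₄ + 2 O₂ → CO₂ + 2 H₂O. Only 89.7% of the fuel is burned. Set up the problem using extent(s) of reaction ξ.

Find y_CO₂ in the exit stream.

0.22

Stoichiometric O₂ = 2 × 233 = 466 lbmol/h; O₂ fed = 466 × 1.542 = 718.6 lbmol/h.
Fuel reacted = 0.897 × 233 → ξ = 209 lbmol/h.
Outlet (n = n₀ + ν ξ):
  CH₄: 233 − 1(209) = 24
  O₂: 718.6 − 2(209) = 300.6
  CO₂: 0 + 1(209) = 209
  H₂O: 0 + 2(209) = 418
Total out = 951.6 lbmol/h; y_CO₂ = 209 / 951.6 = 0.2196.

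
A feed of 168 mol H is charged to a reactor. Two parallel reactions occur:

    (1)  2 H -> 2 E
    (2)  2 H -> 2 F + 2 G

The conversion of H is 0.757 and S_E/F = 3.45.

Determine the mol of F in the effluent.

28.6 mol

Conversion of H: H consumed = 0.757 × 168 = 127.2 mol = 2ξ₁ + 2ξ₂.
Selectivity: 2ξ₁ / (2ξ₂) = 3.45 → ξ₁ = 3.45 ξ₂.
Substitute: (2·3.45 + 2) ξ₂ = 127.2 → ξ₂ = 14.29 mol, ξ₁ = 49.3 mol.
Outlet amounts (n = n₀ + Σ ν·ξ):
  H: 168 − 2(49.3) − 2(14.29) = 40.82
  E: 0 + 2(49.3) = 98.6
  F: 0 + 2(14.29) = 28.58
  G: 0 + 2(14.29) = 28.58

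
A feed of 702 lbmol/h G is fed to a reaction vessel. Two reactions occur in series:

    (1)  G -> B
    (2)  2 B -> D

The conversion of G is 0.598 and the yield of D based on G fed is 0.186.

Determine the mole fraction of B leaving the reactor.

0.278

Conversion of G: G consumed = 1ξ₁ = 0.598 × 702 → ξ₁ = 419.8 lbmol/h.
Yield of D: 1ξ₂ / 702 = 0.186 → ξ₂ = 130.6 lbmol/h.
Outlet amounts (n = n₀ + Σ ν·ξ):
  G: 702 − 1(419.8) = 282.2
  B: 0 + 1(419.8) − 2(130.6) = 158.7
  D: 0 + 1(130.6) = 130.6
Total out = 571.4 lbmol/h; y_B = 158.7 / 571.4 = 0.2776.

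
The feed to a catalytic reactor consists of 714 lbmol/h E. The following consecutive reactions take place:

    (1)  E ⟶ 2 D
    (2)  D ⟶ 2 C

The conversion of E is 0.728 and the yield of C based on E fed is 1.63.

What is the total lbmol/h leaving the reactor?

1820 lbmol/h

Conversion of E: E consumed = 1ξ₁ = 0.728 × 714 → ξ₁ = 519.8 lbmol/h.
Yield of C: 2ξ₂ / 714 = 1.63 → ξ₂ = 581.9 lbmol/h.
Outlet amounts (n = n₀ + Σ ν·ξ):
  E: 714 − 1(519.8) = 194.2
  D: 0 + 2(519.8) − 1(581.9) = 457.7
  C: 0 + 2(581.9) = 1164
Total out = 194.2 + 457.7 + 1164 = 1816 lbmol/h.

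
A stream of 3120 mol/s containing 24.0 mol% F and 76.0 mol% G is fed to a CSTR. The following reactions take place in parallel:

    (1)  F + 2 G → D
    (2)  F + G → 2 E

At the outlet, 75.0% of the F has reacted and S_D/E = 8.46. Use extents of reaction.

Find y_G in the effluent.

Conversion of F: F consumed = 0.75 × 748.8 = 561.6 mol/s = 1ξ₁ + 1ξ₂.
Selectivity: 1ξ₁ / (2ξ₂) = 8.46 → ξ₁ = 16.92 ξ₂.
Substitute: (1·16.92 + 1) ξ₂ = 561.6 → ξ₂ = 31.34 mol/s, ξ₁ = 530.3 mol/s.
Outlet amounts (n = n₀ + Σ ν·ξ):
  F: 748.8 − 1(530.3) − 1(31.34) = 187.2
  G: 2371 − 2(530.3) − 1(31.34) = 1279
  D: 0 + 1(530.3) = 530.3
  E: 0 + 2(31.34) = 62.68
Total out = 2059 mol/s; y_G = 1279 / 2059 = 0.6212.

0.621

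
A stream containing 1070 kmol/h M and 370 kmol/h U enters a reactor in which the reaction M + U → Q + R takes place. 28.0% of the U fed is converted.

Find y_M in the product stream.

U reacted = 0.28 × 370 = 103.6 kmol/h; ν_U = −1, so ξ = 103.6/1 = 103.6 kmol/h.
Outlet amounts (n = n₀ + ν ξ):
  M: 1070 − 1(103.6) = 966.4
  U: 370 − 1(103.6) = 266.4
  Q: 0 + 1(103.6) = 103.6
  R: 0 + 1(103.6) = 103.6
Total out = 1440 kmol/h; y_M = 966.4 / 1440 = 0.6711.

0.671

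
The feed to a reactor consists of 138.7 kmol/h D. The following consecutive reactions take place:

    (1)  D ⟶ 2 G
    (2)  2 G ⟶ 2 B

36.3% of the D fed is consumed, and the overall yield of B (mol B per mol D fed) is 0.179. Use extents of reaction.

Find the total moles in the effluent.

Conversion of D: D consumed = 1ξ₁ = 0.363 × 138.7 → ξ₁ = 50.35 kmol/h.
Yield of B: 2ξ₂ / 138.7 = 0.179 → ξ₂ = 12.41 kmol/h.
Outlet amounts (n = n₀ + Σ ν·ξ):
  D: 138.7 − 1(50.35) = 88.35
  G: 0 + 2(50.35) − 2(12.41) = 75.87
  B: 0 + 2(12.41) = 24.83
Total out = 88.35 + 75.87 + 24.83 = 189 kmol/h.

189 kmol/h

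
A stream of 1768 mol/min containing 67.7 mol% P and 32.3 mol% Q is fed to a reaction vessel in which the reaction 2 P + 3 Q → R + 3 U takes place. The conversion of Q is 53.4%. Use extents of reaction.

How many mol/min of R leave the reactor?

Q reacted = 0.534 × 571.1 = 304.9 mol/min; ν_Q = −3, so ξ = 304.9/3 = 101.6 mol/min.
Outlet amounts (n = n₀ + ν ξ):
  P: 1197 − 2(101.6) = 993.6
  Q: 571.1 − 3(101.6) = 266.1
  R: 0 + 1(101.6) = 101.6
  U: 0 + 3(101.6) = 304.9

102 mol/min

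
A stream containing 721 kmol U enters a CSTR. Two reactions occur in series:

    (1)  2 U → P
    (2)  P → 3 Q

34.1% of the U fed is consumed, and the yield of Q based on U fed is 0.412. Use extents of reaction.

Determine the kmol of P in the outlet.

23.9 kmol

Conversion of U: U consumed = 2ξ₁ = 0.341 × 721 → ξ₁ = 122.9 kmol.
Yield of Q: 3ξ₂ / 721 = 0.412 → ξ₂ = 99.02 kmol.
Outlet amounts (n = n₀ + Σ ν·ξ):
  U: 721 − 2(122.9) = 475.1
  P: 0 + 1(122.9) − 1(99.02) = 23.91
  Q: 0 + 3(99.02) = 297.1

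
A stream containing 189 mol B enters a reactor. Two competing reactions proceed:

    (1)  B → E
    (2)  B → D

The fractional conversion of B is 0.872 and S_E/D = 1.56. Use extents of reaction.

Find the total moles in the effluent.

Conversion of B: B consumed = 0.872 × 189 = 164.8 mol = 1ξ₁ + 1ξ₂.
Selectivity: 1ξ₁ / (1ξ₂) = 1.56 → ξ₁ = 1.56 ξ₂.
Substitute: (1·1.56 + 1) ξ₂ = 164.8 → ξ₂ = 64.38 mol, ξ₁ = 100.4 mol.
Outlet amounts (n = n₀ + Σ ν·ξ):
  B: 189 − 1(100.4) − 1(64.38) = 24.19
  E: 0 + 1(100.4) = 100.4
  D: 0 + 1(64.38) = 64.38
Total out = 24.19 + 100.4 + 64.38 = 189 mol.

189 mol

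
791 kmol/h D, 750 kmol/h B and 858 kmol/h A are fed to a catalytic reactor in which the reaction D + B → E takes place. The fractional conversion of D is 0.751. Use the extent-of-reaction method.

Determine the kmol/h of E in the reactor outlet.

D reacted = 0.751 × 791 = 594 kmol/h; ν_D = −1, so ξ = 594/1 = 594 kmol/h.
Outlet amounts (n = n₀ + ν ξ):
  D: 791 − 1(594) = 197
  B: 750 − 1(594) = 156
  E: 0 + 1(594) = 594
  A: 858 (inert)

594 kmol/h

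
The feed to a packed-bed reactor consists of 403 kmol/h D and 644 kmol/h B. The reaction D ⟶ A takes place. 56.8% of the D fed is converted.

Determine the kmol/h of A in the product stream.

229 kmol/h

D reacted = 0.568 × 403 = 228.9 kmol/h; ν_D = −1, so ξ = 228.9/1 = 228.9 kmol/h.
Outlet amounts (n = n₀ + ν ξ):
  D: 403 − 1(228.9) = 174.1
  A: 0 + 1(228.9) = 228.9
  B: 644 (inert)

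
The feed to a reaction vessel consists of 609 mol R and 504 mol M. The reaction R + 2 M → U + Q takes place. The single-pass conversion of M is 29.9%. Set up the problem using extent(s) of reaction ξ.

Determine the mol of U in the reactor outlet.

75.3 mol

M reacted = 0.299 × 504 = 150.7 mol; ν_M = −2, so ξ = 150.7/2 = 75.35 mol.
Outlet amounts (n = n₀ + ν ξ):
  R: 609 − 1(75.35) = 533.7
  M: 504 − 2(75.35) = 353.3
  U: 0 + 1(75.35) = 75.35
  Q: 0 + 1(75.35) = 75.35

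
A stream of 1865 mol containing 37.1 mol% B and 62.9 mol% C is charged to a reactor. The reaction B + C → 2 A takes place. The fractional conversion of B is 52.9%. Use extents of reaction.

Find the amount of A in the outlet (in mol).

732 mol

B reacted = 0.529 × 691.9 = 366 mol; ν_B = −1, so ξ = 366/1 = 366 mol.
Outlet amounts (n = n₀ + ν ξ):
  B: 691.9 − 1(366) = 325.9
  C: 1173 − 1(366) = 807.1
  A: 0 + 2(366) = 732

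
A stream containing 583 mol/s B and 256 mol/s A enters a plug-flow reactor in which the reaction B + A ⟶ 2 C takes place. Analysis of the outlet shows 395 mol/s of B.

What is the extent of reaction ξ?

ξ = 188 mol/s

For B: n = n₀ − 1ξ → 395 = 583 − 1ξ, giving ξ = 188 mol/s.
Outlet amounts (n = n₀ + ν ξ):
  B: 583 − 1(188) = 395
  A: 256 − 1(188) = 68
  C: 0 + 2(188) = 376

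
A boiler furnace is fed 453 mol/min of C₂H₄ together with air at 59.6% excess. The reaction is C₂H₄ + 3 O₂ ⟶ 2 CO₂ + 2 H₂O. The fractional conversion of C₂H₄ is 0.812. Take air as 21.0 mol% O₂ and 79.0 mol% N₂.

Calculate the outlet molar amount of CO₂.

Stoichiometric O₂ = 3 × 453 = 1359 mol/min; O₂ fed = 1359 × 1.596 = 2169 mol/min.
N₂ fed = 2169 × 79/21 = 8159 mol/min.
Fuel reacted = 0.812 × 453 → ξ = 367.8 mol/min.
Outlet (n = n₀ + ν ξ):
  C₂H₄: 453 − 1(367.8) = 85.16
  O₂: 2169 − 3(367.8) = 1065
  N₂: 8159 (inert)
  CO₂: 0 + 2(367.8) = 735.7
  H₂O: 0 + 2(367.8) = 735.7

736 mol/min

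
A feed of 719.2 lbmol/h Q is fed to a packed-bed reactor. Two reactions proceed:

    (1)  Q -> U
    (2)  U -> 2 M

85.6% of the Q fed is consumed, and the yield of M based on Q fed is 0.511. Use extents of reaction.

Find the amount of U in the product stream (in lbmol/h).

Conversion of Q: Q consumed = 1ξ₁ = 0.856 × 719.2 → ξ₁ = 615.6 lbmol/h.
Yield of M: 2ξ₂ / 719.2 = 0.511 → ξ₂ = 183.8 lbmol/h.
Outlet amounts (n = n₀ + Σ ν·ξ):
  Q: 719.2 − 1(615.6) = 103.6
  U: 0 + 1(615.6) − 1(183.8) = 431.9
  M: 0 + 2(183.8) = 367.5

432 lbmol/h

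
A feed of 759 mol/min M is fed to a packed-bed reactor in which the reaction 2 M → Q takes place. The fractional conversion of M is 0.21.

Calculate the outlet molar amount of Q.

79.7 mol/min

M reacted = 0.21 × 759 = 159.4 mol/min; ν_M = −2, so ξ = 159.4/2 = 79.69 mol/min.
Outlet amounts (n = n₀ + ν ξ):
  M: 759 − 2(79.69) = 599.6
  Q: 0 + 1(79.69) = 79.69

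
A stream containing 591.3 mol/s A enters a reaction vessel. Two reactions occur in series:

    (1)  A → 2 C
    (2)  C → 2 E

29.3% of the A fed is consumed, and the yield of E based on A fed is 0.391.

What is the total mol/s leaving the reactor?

880 mol/s

Conversion of A: A consumed = 1ξ₁ = 0.293 × 591.3 → ξ₁ = 173.3 mol/s.
Yield of E: 2ξ₂ / 591.3 = 0.391 → ξ₂ = 115.6 mol/s.
Outlet amounts (n = n₀ + Σ ν·ξ):
  A: 591.3 − 1(173.3) = 418
  C: 0 + 2(173.3) − 1(115.6) = 230.9
  E: 0 + 2(115.6) = 231.2
Total out = 418 + 230.9 + 231.2 = 880.2 mol/s.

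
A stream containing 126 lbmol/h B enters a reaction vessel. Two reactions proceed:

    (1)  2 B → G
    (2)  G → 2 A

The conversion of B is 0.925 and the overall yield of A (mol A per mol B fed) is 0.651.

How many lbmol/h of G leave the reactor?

17.3 lbmol/h

Conversion of B: B consumed = 2ξ₁ = 0.925 × 126 → ξ₁ = 58.28 lbmol/h.
Yield of A: 2ξ₂ / 126 = 0.651 → ξ₂ = 41.01 lbmol/h.
Outlet amounts (n = n₀ + Σ ν·ξ):
  B: 126 − 2(58.28) = 9.45
  G: 0 + 1(58.28) − 1(41.01) = 17.26
  A: 0 + 2(41.01) = 82.03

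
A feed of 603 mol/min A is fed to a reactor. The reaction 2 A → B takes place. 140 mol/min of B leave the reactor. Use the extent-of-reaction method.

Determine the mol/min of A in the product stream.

323 mol/min

For B: n = n₀ + 1ξ → 140 = 0 + 1ξ, giving ξ = 140 mol/min.
Outlet amounts (n = n₀ + ν ξ):
  A: 603 − 2(140) = 323
  B: 0 + 1(140) = 140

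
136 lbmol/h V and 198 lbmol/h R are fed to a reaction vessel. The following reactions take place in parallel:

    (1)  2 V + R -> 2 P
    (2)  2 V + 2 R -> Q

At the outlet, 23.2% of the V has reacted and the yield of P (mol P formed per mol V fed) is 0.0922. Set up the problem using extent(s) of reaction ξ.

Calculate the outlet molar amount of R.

Yield of P: 2ξ₁ / 136 = 0.0922 → ξ₁ = 6.27 lbmol/h.
Conversion of V: 2ξ₁ + 2ξ₂ = 0.232 × 136 = 31.55 → ξ₂ = 9.506 lbmol/h.
Outlet amounts (n = n₀ + Σ ν·ξ):
  V: 136 − 2(6.27) − 2(9.506) = 104.4
  R: 198 − 1(6.27) − 2(9.506) = 172.7
  P: 0 + 2(6.27) = 12.54
  Q: 0 + 1(9.506) = 9.506

173 lbmol/h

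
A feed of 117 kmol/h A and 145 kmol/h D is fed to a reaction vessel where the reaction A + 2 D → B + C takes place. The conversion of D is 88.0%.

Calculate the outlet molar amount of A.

D reacted = 0.88 × 145 = 127.6 kmol/h; ν_D = −2, so ξ = 127.6/2 = 63.8 kmol/h.
Outlet amounts (n = n₀ + ν ξ):
  A: 117 − 1(63.8) = 53.2
  D: 145 − 2(63.8) = 17.4
  B: 0 + 1(63.8) = 63.8
  C: 0 + 1(63.8) = 63.8

53.2 kmol/h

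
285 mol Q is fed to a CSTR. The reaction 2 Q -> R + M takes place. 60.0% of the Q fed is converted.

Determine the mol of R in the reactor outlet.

Q reacted = 0.6 × 285 = 171 mol; ν_Q = −2, so ξ = 171/2 = 85.5 mol.
Outlet amounts (n = n₀ + ν ξ):
  Q: 285 − 2(85.5) = 114
  R: 0 + 1(85.5) = 85.5
  M: 0 + 1(85.5) = 85.5

85.5 mol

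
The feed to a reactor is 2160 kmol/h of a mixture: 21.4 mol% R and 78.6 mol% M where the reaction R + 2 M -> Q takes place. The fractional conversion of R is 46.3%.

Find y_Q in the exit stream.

0.124

R reacted = 0.463 × 462.2 = 214 kmol/h; ν_R = −1, so ξ = 214/1 = 214 kmol/h.
Outlet amounts (n = n₀ + ν ξ):
  R: 462.2 − 1(214) = 248.2
  M: 1698 − 2(214) = 1270
  Q: 0 + 1(214) = 214
Total out = 1732 kmol/h; y_Q = 214 / 1732 = 0.1236.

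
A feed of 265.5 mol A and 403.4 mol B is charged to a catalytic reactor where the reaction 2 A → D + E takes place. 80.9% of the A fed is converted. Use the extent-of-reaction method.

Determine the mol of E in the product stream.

A reacted = 0.809 × 265.5 = 214.8 mol; ν_A = −2, so ξ = 214.8/2 = 107.4 mol.
Outlet amounts (n = n₀ + ν ξ):
  A: 265.5 − 2(107.4) = 50.71
  D: 0 + 1(107.4) = 107.4
  E: 0 + 1(107.4) = 107.4
  B: 403.4 (inert)

107 mol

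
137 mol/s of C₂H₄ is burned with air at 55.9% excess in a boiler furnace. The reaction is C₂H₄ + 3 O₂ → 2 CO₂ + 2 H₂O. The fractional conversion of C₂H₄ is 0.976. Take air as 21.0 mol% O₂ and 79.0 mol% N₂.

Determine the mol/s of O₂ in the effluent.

Stoichiometric O₂ = 3 × 137 = 411 mol/s; O₂ fed = 411 × 1.559 = 640.7 mol/s.
N₂ fed = 640.7 × 79/21 = 2410 mol/s.
Fuel reacted = 0.976 × 137 → ξ = 133.7 mol/s.
Outlet (n = n₀ + ν ξ):
  C₂H₄: 137 − 1(133.7) = 3.288
  O₂: 640.7 − 3(133.7) = 239.6
  N₂: 2410 (inert)
  CO₂: 0 + 2(133.7) = 267.4
  H₂O: 0 + 2(133.7) = 267.4

240 mol/s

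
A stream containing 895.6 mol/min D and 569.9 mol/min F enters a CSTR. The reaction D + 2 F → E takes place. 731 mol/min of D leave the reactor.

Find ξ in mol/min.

ξ = 165 mol/min

For D: n = n₀ − 1ξ → 731 = 895.6 − 1ξ, giving ξ = 164.6 mol/min.
Outlet amounts (n = n₀ + ν ξ):
  D: 895.6 − 1(164.6) = 731
  F: 569.9 − 2(164.6) = 240.7
  E: 0 + 1(164.6) = 164.6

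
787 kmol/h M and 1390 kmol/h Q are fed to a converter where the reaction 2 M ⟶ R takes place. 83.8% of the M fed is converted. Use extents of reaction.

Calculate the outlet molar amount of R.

330 kmol/h

M reacted = 0.838 × 787 = 659.5 kmol/h; ν_M = −2, so ξ = 659.5/2 = 329.8 kmol/h.
Outlet amounts (n = n₀ + ν ξ):
  M: 787 − 2(329.8) = 127.5
  R: 0 + 1(329.8) = 329.8
  Q: 1390 (inert)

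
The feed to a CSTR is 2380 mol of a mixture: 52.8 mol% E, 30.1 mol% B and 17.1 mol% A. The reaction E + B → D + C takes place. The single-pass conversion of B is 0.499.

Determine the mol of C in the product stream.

B reacted = 0.499 × 716.4 = 357.5 mol; ν_B = −1, so ξ = 357.5/1 = 357.5 mol.
Outlet amounts (n = n₀ + ν ξ):
  E: 1257 − 1(357.5) = 899.2
  B: 716.4 − 1(357.5) = 358.9
  D: 0 + 1(357.5) = 357.5
  C: 0 + 1(357.5) = 357.5
  A: 407 (inert)

357 mol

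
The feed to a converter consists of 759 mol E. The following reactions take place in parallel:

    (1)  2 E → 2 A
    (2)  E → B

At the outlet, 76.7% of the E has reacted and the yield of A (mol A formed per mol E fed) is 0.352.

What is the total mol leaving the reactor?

759 mol

Yield of A: 2ξ₁ / 759 = 0.352 → ξ₁ = 133.6 mol.
Conversion of E: 2ξ₁ + 1ξ₂ = 0.767 × 759 = 582.2 → ξ₂ = 315 mol.
Outlet amounts (n = n₀ + Σ ν·ξ):
  E: 759 − 2(133.6) − 1(315) = 176.8
  A: 0 + 2(133.6) = 267.2
  B: 0 + 1(315) = 315
Total out = 176.8 + 267.2 + 315 = 759 mol.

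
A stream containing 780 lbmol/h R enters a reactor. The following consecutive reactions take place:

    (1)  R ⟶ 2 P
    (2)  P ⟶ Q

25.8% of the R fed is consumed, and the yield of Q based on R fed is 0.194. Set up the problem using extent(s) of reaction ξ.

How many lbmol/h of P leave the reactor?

251 lbmol/h

Conversion of R: R consumed = 1ξ₁ = 0.258 × 780 → ξ₁ = 201.2 lbmol/h.
Yield of Q: 1ξ₂ / 780 = 0.194 → ξ₂ = 151.3 lbmol/h.
Outlet amounts (n = n₀ + Σ ν·ξ):
  R: 780 − 1(201.2) = 578.8
  P: 0 + 2(201.2) − 1(151.3) = 251.2
  Q: 0 + 1(151.3) = 151.3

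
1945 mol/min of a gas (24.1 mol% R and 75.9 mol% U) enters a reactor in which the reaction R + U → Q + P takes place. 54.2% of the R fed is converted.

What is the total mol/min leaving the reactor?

1940 mol/min

R reacted = 0.542 × 468.7 = 254.1 mol/min; ν_R = −1, so ξ = 254.1/1 = 254.1 mol/min.
Outlet amounts (n = n₀ + ν ξ):
  R: 468.7 − 1(254.1) = 214.7
  U: 1476 − 1(254.1) = 1222
  Q: 0 + 1(254.1) = 254.1
  P: 0 + 1(254.1) = 254.1
Total out = 214.7 + 1222 + 254.1 + 254.1 = 1945 mol/min.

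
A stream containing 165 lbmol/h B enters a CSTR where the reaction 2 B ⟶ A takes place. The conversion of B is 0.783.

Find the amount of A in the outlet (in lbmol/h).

64.6 lbmol/h

B reacted = 0.783 × 165 = 129.2 lbmol/h; ν_B = −2, so ξ = 129.2/2 = 64.6 lbmol/h.
Outlet amounts (n = n₀ + ν ξ):
  B: 165 − 2(64.6) = 35.81
  A: 0 + 1(64.6) = 64.6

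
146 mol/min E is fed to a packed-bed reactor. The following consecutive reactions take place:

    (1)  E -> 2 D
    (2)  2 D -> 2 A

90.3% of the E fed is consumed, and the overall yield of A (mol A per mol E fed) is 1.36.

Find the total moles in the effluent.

Conversion of E: E consumed = 1ξ₁ = 0.903 × 146 → ξ₁ = 131.8 mol/min.
Yield of A: 2ξ₂ / 146 = 1.36 → ξ₂ = 99.28 mol/min.
Outlet amounts (n = n₀ + Σ ν·ξ):
  E: 146 − 1(131.8) = 14.16
  D: 0 + 2(131.8) − 2(99.28) = 65.12
  A: 0 + 2(99.28) = 198.6
Total out = 14.16 + 65.12 + 198.6 = 277.8 mol/min.

278 mol/min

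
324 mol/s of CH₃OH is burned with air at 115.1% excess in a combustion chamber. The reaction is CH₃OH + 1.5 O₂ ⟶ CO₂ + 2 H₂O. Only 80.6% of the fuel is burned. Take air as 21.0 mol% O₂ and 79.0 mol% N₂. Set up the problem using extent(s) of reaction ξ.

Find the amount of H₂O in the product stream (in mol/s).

Stoichiometric O₂ = 1.5 × 324 = 486 mol/s; O₂ fed = 486 × 2.151 = 1045 mol/s.
N₂ fed = 1045 × 79/21 = 3933 mol/s.
Fuel reacted = 0.806 × 324 → ξ = 261.1 mol/s.
Outlet (n = n₀ + ν ξ):
  CH₃OH: 324 − 1(261.1) = 62.86
  O₂: 1045 − 1.5(261.1) = 653.7
  N₂: 3933 (inert)
  CO₂: 0 + 1(261.1) = 261.1
  H₂O: 0 + 2(261.1) = 522.3

522 mol/s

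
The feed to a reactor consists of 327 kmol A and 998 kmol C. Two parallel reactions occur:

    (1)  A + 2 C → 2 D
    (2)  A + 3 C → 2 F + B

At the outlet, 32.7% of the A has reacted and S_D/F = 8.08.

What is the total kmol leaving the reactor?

1220 kmol

Conversion of A: A consumed = 0.327 × 327 = 106.9 kmol = 1ξ₁ + 1ξ₂.
Selectivity: 2ξ₁ / (2ξ₂) = 8.08 → ξ₁ = 8.08 ξ₂.
Substitute: (1·8.08 + 1) ξ₂ = 106.9 → ξ₂ = 11.78 kmol, ξ₁ = 95.15 kmol.
Outlet amounts (n = n₀ + Σ ν·ξ):
  A: 327 − 1(95.15) − 1(11.78) = 220.1
  C: 998 − 2(95.15) − 3(11.78) = 772.4
  D: 0 + 2(95.15) = 190.3
  F: 0 + 2(11.78) = 23.55
  B: 0 + 1(11.78) = 11.78
Total out = 220.1 + 772.4 + 190.3 + 23.55 + 11.78 = 1218 kmol.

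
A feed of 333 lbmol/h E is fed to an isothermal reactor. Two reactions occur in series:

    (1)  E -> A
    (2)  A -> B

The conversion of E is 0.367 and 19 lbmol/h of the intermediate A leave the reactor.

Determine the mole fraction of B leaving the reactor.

0.31

Conversion of E: E consumed = 1ξ₁ = 0.367 × 333 → ξ₁ = 122.2 lbmol/h.
A balance: n_A = 0 + 1ξ₁ − 1ξ₂ = 19 → ξ₂ = (1·122.2 − 19)/1 = 103.2 lbmol/h.
Outlet amounts (n = n₀ + Σ ν·ξ):
  E: 333 − 1(122.2) = 210.8
  A: 0 + 1(122.2) − 1(103.2) = 19
  B: 0 + 1(103.2) = 103.2
Total out = 333 lbmol/h; y_B = 103.2 / 333 = 0.3099.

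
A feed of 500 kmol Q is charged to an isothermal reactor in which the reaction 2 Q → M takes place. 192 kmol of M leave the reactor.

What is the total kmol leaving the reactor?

308 kmol

For M: n = n₀ + 1ξ → 192 = 0 + 1ξ, giving ξ = 192 kmol.
Outlet amounts (n = n₀ + ν ξ):
  Q: 500 − 2(192) = 116
  M: 0 + 1(192) = 192
Total out = 116 + 192 = 308 kmol.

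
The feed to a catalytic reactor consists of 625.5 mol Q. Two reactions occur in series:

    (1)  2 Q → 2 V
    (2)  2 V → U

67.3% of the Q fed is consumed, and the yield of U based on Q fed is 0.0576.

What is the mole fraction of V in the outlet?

Conversion of Q: Q consumed = 2ξ₁ = 0.673 × 625.5 → ξ₁ = 210.5 mol.
Yield of U: 1ξ₂ / 625.5 = 0.0576 → ξ₂ = 36.03 mol.
Outlet amounts (n = n₀ + Σ ν·ξ):
  Q: 625.5 − 2(210.5) = 204.5
  V: 0 + 2(210.5) − 2(36.03) = 348.9
  U: 0 + 1(36.03) = 36.03
Total out = 589.5 mol; y_V = 348.9 / 589.5 = 0.5919.

0.592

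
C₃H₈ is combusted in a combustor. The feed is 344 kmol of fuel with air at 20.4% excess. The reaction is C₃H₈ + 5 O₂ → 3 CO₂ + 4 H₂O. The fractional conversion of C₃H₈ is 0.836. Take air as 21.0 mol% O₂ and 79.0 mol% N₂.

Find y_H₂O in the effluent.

0.11

Stoichiometric O₂ = 5 × 344 = 1720 kmol; O₂ fed = 1720 × 1.204 = 2071 kmol.
N₂ fed = 2071 × 79/21 = 7790 kmol.
Fuel reacted = 0.836 × 344 → ξ = 287.6 kmol.
Outlet (n = n₀ + ν ξ):
  C₃H₈: 344 − 1(287.6) = 56.42
  O₂: 2071 − 5(287.6) = 633
  N₂: 7790 (inert)
  CO₂: 0 + 3(287.6) = 862.8
  H₂O: 0 + 4(287.6) = 1150
Total out = 10490 kmol; y_H₂O = 1150 / 10490 = 0.1096.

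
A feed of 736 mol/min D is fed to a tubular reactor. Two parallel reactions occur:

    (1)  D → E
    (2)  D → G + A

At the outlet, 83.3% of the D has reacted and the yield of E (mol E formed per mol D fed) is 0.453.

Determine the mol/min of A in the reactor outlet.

280 mol/min

Yield of E: 1ξ₁ / 736 = 0.453 → ξ₁ = 333.4 mol/min.
Conversion of D: 1ξ₁ + 1ξ₂ = 0.833 × 736 = 613.1 → ξ₂ = 279.7 mol/min.
Outlet amounts (n = n₀ + Σ ν·ξ):
  D: 736 − 1(333.4) − 1(279.7) = 122.9
  E: 0 + 1(333.4) = 333.4
  G: 0 + 1(279.7) = 279.7
  A: 0 + 1(279.7) = 279.7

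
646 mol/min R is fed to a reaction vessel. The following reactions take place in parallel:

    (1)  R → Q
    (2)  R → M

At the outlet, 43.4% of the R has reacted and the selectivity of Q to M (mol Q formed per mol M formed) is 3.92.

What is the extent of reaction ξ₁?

ξ₁ = 223 mol/min

Conversion of R: R consumed = 0.434 × 646 = 280.4 mol/min = 1ξ₁ + 1ξ₂.
Selectivity: 1ξ₁ / (1ξ₂) = 3.92 → ξ₁ = 3.92 ξ₂.
Substitute: (1·3.92 + 1) ξ₂ = 280.4 → ξ₂ = 56.98 mol/min, ξ₁ = 223.4 mol/min.
Outlet amounts (n = n₀ + Σ ν·ξ):
  R: 646 − 1(223.4) − 1(56.98) = 365.6
  Q: 0 + 1(223.4) = 223.4
  M: 0 + 1(56.98) = 56.98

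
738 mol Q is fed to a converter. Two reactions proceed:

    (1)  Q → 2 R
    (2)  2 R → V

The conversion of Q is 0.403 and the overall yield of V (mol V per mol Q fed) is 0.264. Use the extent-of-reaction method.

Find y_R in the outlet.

Conversion of Q: Q consumed = 1ξ₁ = 0.403 × 738 → ξ₁ = 297.4 mol.
Yield of V: 1ξ₂ / 738 = 0.264 → ξ₂ = 194.8 mol.
Outlet amounts (n = n₀ + Σ ν·ξ):
  Q: 738 − 1(297.4) = 440.6
  R: 0 + 2(297.4) − 2(194.8) = 205.2
  V: 0 + 1(194.8) = 194.8
Total out = 840.6 mol; y_R = 205.2 / 840.6 = 0.2441.

0.244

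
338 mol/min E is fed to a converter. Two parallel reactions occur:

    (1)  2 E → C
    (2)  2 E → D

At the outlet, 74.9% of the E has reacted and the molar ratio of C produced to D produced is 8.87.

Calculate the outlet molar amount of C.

Conversion of E: E consumed = 0.749 × 338 = 253.2 mol/min = 2ξ₁ + 2ξ₂.
Selectivity: 1ξ₁ / (1ξ₂) = 8.87 → ξ₁ = 8.87 ξ₂.
Substitute: (2·8.87 + 2) ξ₂ = 253.2 → ξ₂ = 12.82 mol/min, ξ₁ = 113.8 mol/min.
Outlet amounts (n = n₀ + Σ ν·ξ):
  E: 338 − 2(113.8) − 2(12.82) = 84.84
  C: 0 + 1(113.8) = 113.8
  D: 0 + 1(12.82) = 12.82

114 mol/min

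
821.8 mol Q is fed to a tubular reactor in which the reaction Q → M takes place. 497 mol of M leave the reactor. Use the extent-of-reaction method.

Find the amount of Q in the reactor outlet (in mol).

325 mol

For M: n = n₀ + 1ξ → 497 = 0 + 1ξ, giving ξ = 497 mol.
Outlet amounts (n = n₀ + ν ξ):
  Q: 821.8 − 1(497) = 324.8
  M: 0 + 1(497) = 497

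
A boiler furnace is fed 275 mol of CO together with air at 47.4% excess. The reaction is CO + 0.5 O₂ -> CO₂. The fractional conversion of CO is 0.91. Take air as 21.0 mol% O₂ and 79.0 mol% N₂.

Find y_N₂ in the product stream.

Stoichiometric O₂ = 0.5 × 275 = 137.5 mol; O₂ fed = 137.5 × 1.474 = 202.7 mol.
N₂ fed = 202.7 × 79/21 = 762.4 mol.
Fuel reacted = 0.91 × 275 → ξ = 250.2 mol.
Outlet (n = n₀ + ν ξ):
  CO: 275 − 1(250.2) = 24.75
  O₂: 202.7 − 0.5(250.2) = 77.55
  N₂: 762.4 (inert)
  CO₂: 0 + 1(250.2) = 250.2
Total out = 1115 mol; y_N₂ = 762.4 / 1115 = 0.6838.

0.684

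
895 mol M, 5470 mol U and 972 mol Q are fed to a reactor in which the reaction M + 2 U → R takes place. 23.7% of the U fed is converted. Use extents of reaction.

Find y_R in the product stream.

U reacted = 0.237 × 5470 = 1296 mol; ν_U = −2, so ξ = 1296/2 = 648.2 mol.
Outlet amounts (n = n₀ + ν ξ):
  M: 895 − 1(648.2) = 246.8
  U: 5470 − 2(648.2) = 4174
  R: 0 + 1(648.2) = 648.2
  Q: 972 (inert)
Total out = 6041 mol; y_R = 648.2 / 6041 = 0.1073.

0.107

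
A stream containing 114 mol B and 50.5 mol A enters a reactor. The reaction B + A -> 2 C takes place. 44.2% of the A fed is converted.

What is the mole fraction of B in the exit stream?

A reacted = 0.442 × 50.5 = 22.32 mol; ν_A = −1, so ξ = 22.32/1 = 22.32 mol.
Outlet amounts (n = n₀ + ν ξ):
  B: 114 − 1(22.32) = 91.68
  A: 50.5 − 1(22.32) = 28.18
  C: 0 + 2(22.32) = 44.64
Total out = 164.5 mol; y_B = 91.68 / 164.5 = 0.5573.

0.557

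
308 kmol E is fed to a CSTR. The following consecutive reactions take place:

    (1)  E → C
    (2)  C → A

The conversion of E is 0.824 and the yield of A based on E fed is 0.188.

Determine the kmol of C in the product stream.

Conversion of E: E consumed = 1ξ₁ = 0.824 × 308 → ξ₁ = 253.8 kmol.
Yield of A: 1ξ₂ / 308 = 0.188 → ξ₂ = 57.9 kmol.
Outlet amounts (n = n₀ + Σ ν·ξ):
  E: 308 − 1(253.8) = 54.21
  C: 0 + 1(253.8) − 1(57.9) = 195.9
  A: 0 + 1(57.9) = 57.9

196 kmol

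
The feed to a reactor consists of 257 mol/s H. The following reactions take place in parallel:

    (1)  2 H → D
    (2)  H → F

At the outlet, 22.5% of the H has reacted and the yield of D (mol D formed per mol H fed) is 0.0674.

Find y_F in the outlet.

0.0967

Yield of D: 1ξ₁ / 257 = 0.0674 → ξ₁ = 17.32 mol/s.
Conversion of H: 2ξ₁ + 1ξ₂ = 0.225 × 257 = 57.83 → ξ₂ = 23.18 mol/s.
Outlet amounts (n = n₀ + Σ ν·ξ):
  H: 257 − 2(17.32) − 1(23.18) = 199.2
  D: 0 + 1(17.32) = 17.32
  F: 0 + 1(23.18) = 23.18
Total out = 239.7 mol/s; y_F = 23.18 / 239.7 = 0.09672.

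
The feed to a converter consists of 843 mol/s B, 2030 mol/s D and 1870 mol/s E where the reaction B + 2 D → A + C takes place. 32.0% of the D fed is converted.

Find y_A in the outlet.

0.0735

D reacted = 0.32 × 2030 = 649.6 mol/s; ν_D = −2, so ξ = 649.6/2 = 324.8 mol/s.
Outlet amounts (n = n₀ + ν ξ):
  B: 843 − 1(324.8) = 518.2
  D: 2030 − 2(324.8) = 1380
  A: 0 + 1(324.8) = 324.8
  C: 0 + 1(324.8) = 324.8
  E: 1870 (inert)
Total out = 4418 mol/s; y_A = 324.8 / 4418 = 0.07351.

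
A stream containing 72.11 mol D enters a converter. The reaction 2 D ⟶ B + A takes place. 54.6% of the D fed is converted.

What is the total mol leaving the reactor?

D reacted = 0.546 × 72.11 = 39.37 mol; ν_D = −2, so ξ = 39.37/2 = 19.69 mol.
Outlet amounts (n = n₀ + ν ξ):
  D: 72.11 − 2(19.69) = 32.74
  B: 0 + 1(19.69) = 19.69
  A: 0 + 1(19.69) = 19.69
Total out = 32.74 + 19.69 + 19.69 = 72.11 mol.

72.1 mol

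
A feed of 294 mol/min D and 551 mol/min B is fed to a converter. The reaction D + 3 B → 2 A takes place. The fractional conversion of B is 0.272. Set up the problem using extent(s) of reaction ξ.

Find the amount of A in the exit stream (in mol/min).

99.9 mol/min

B reacted = 0.272 × 551 = 149.9 mol/min; ν_B = −3, so ξ = 149.9/3 = 49.96 mol/min.
Outlet amounts (n = n₀ + ν ξ):
  D: 294 − 1(49.96) = 244
  B: 551 − 3(49.96) = 401.1
  A: 0 + 2(49.96) = 99.91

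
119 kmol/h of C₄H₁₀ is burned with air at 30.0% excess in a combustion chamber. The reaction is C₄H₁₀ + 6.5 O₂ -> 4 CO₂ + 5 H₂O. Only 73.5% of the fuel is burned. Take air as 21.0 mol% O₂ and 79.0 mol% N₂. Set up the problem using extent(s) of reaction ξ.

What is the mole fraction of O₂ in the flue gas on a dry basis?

0.095

Stoichiometric O₂ = 6.5 × 119 = 773.5 kmol/h; O₂ fed = 773.5 × 1.300 = 1006 kmol/h.
N₂ fed = 1006 × 79/21 = 3783 kmol/h.
Fuel reacted = 0.735 × 119 → ξ = 87.47 kmol/h.
Outlet (n = n₀ + ν ξ):
  C₄H₁₀: 119 − 1(87.47) = 31.53
  O₂: 1006 − 6.5(87.47) = 437
  N₂: 3783 (inert)
  CO₂: 0 + 4(87.47) = 349.9
  H₂O: 0 + 5(87.47) = 437.3
Dry total = 4601 kmol/h; y_O₂ (dry) = 437 / 4601 = 0.09498.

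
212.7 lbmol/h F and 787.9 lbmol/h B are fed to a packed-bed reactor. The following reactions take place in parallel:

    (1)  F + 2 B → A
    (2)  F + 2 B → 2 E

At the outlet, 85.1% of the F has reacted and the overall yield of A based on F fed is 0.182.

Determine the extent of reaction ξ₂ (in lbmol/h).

ξ₂ = 142 lbmol/h

Yield of A: 1ξ₁ / 212.7 = 0.182 → ξ₁ = 38.71 lbmol/h.
Conversion of F: 1ξ₁ + 1ξ₂ = 0.851 × 212.7 = 181 → ξ₂ = 142.3 lbmol/h.
Outlet amounts (n = n₀ + Σ ν·ξ):
  F: 212.7 − 1(38.71) − 1(142.3) = 31.69
  B: 787.9 − 2(38.71) − 2(142.3) = 425.9
  A: 0 + 1(38.71) = 38.71
  E: 0 + 2(142.3) = 284.6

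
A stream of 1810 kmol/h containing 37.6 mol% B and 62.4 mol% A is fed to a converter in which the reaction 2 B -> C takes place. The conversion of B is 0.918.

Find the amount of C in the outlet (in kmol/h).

B reacted = 0.918 × 680.6 = 624.8 kmol/h; ν_B = −2, so ξ = 624.8/2 = 312.4 kmol/h.
Outlet amounts (n = n₀ + ν ξ):
  B: 680.6 − 2(312.4) = 55.81
  C: 0 + 1(312.4) = 312.4
  A: 1129 (inert)

312 kmol/h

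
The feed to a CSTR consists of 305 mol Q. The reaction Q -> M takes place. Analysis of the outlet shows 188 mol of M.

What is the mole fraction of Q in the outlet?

0.384

For M: n = n₀ + 1ξ → 188 = 0 + 1ξ, giving ξ = 188 mol.
Outlet amounts (n = n₀ + ν ξ):
  Q: 305 − 1(188) = 117
  M: 0 + 1(188) = 188
Total out = 305 mol; y_Q = 117 / 305 = 0.3836.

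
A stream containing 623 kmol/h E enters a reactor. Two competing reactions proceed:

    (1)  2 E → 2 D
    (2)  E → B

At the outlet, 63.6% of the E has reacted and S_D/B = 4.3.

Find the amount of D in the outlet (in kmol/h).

Conversion of E: E consumed = 0.636 × 623 = 396.2 kmol/h = 2ξ₁ + 1ξ₂.
Selectivity: 2ξ₁ / (1ξ₂) = 4.3 → ξ₁ = 2.15 ξ₂.
Substitute: (2·2.15 + 1) ξ₂ = 396.2 → ξ₂ = 74.76 kmol/h, ξ₁ = 160.7 kmol/h.
Outlet amounts (n = n₀ + Σ ν·ξ):
  E: 623 − 2(160.7) − 1(74.76) = 226.8
  D: 0 + 2(160.7) = 321.5
  B: 0 + 1(74.76) = 74.76

321 kmol/h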